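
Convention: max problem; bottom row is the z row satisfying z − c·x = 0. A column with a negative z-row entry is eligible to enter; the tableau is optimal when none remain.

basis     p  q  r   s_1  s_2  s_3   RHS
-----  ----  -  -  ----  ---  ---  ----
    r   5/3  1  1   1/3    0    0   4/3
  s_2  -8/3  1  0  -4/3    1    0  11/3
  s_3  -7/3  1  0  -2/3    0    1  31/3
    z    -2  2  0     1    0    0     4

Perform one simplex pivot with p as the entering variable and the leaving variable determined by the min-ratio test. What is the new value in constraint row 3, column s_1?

Ratio test on column p — row 1: (4/3)/(5/3) = 4/5; row 2: entry -8/3 ≤ 0; row 3: entry -7/3 ≤ 0. Minimum is 4/5 at row 1 (r leaves); pivot element 5/3.
Divide row 1 by 5/3; eliminate column p from the other rows.
Row 3 update in column s_1: -2/3 − (-7/3)·(1/5) = -1/5.

-1/5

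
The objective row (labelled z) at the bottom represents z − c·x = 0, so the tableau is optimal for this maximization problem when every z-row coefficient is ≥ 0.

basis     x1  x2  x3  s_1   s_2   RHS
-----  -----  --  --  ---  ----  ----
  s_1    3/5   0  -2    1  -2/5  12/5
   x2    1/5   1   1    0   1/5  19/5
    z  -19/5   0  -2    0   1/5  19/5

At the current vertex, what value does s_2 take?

0

s_2 is not in the basis, so in the current basic feasible solution s_2 = 0.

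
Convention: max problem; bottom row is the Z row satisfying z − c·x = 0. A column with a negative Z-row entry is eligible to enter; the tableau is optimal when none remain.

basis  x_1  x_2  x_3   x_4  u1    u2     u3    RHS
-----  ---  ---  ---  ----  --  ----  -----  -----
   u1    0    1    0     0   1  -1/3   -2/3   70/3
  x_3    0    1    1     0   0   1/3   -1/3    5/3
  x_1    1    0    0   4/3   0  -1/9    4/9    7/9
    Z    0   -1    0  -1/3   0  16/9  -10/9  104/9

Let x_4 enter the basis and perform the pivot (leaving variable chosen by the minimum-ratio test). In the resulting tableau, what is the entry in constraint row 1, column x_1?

0

Ratio test on column x_4 — row 1: entry 0 ≤ 0; row 2: entry 0 ≤ 0; row 3: (7/9)/(4/3) = 7/12. Minimum is 7/12 at row 3 (x_1 leaves); pivot element 4/3.
Divide row 3 by 4/3; eliminate column x_4 from the other rows.
Row 1 update in column x_1: 0 − 0·(3/4) = 0.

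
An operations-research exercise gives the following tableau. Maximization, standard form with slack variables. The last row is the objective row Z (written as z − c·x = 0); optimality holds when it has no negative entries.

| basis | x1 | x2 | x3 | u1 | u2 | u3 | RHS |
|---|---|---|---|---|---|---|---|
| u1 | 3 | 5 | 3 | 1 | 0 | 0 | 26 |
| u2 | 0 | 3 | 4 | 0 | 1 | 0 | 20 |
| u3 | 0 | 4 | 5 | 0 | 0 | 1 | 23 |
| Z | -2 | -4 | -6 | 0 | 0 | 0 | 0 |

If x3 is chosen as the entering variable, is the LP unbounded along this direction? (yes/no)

Column x3 has positive entries in row(s) 1, 2, 3, so the ratio test bounds it — not unbounded.

no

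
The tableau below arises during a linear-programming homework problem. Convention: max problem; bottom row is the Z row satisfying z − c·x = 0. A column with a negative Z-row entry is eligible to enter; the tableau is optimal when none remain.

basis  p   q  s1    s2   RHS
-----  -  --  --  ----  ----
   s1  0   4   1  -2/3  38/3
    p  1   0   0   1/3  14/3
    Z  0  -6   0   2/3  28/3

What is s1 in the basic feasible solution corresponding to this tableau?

s1 is basic (row 1); its value is the RHS of that row, 38/3.

38/3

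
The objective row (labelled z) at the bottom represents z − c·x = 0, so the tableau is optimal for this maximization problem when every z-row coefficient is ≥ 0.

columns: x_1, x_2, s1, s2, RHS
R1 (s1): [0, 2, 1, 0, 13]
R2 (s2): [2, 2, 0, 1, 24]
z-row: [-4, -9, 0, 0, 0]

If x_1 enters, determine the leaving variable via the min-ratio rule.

Column x_1 entries and ratios — s1: 0 ≤ 0, skip; s2: 24/2 = 12.
Smallest ratio is 12 in the row of s2, so s2 leaves.

s2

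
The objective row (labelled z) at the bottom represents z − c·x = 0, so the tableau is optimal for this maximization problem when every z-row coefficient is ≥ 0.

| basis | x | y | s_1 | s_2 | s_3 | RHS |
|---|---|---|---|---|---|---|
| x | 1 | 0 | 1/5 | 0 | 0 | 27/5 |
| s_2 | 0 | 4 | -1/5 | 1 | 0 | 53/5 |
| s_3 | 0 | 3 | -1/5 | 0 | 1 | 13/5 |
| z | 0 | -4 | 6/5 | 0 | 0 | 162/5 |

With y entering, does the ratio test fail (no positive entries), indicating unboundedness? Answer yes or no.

Column y has positive entries in row(s) 2, 3, so the ratio test bounds it — not unbounded.

no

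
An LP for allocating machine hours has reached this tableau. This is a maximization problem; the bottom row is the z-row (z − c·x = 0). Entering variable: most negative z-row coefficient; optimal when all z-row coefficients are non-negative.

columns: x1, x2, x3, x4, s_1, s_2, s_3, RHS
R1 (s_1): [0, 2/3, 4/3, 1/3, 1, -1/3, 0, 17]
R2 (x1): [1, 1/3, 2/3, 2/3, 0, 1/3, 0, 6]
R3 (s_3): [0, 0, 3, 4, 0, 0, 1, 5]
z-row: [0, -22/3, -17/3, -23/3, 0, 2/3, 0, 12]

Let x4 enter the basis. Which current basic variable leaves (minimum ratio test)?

Column x4 entries and ratios — s_1: 17/(1/3) = 51; x1: 6/(2/3) = 9; s_3: 5/4 = 5/4.
Smallest ratio is 5/4 in the row of s_3, so s_3 leaves.

s_3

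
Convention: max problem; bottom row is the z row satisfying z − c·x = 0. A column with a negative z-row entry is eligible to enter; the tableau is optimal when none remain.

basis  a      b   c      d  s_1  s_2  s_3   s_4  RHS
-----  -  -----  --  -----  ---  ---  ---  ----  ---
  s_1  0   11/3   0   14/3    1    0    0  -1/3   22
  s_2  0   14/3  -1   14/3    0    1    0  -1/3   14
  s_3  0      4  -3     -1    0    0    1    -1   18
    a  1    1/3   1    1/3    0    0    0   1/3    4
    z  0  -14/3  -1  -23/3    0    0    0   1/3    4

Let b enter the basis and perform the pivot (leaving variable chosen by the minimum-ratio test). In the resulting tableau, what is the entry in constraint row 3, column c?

-15/7

Ratio test on column b — row 1: 22/(11/3) = 6; row 2: 14/(14/3) = 3; row 3: 18/4 = 9/2; row 4: 4/(1/3) = 12. Minimum is 3 at row 2 (s_2 leaves); pivot element 14/3.
Divide row 2 by 14/3; eliminate column b from the other rows.
Row 3 update in column c: -3 − 4·(-3/14) = -15/7.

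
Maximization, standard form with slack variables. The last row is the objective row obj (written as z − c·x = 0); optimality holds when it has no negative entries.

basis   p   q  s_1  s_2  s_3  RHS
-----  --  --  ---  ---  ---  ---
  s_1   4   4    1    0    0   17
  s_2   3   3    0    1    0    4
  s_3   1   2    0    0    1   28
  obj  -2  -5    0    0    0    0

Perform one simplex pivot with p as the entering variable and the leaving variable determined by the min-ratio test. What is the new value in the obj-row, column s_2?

2/3

Ratio test on column p — row 1: 17/4 = 17/4; row 2: 4/3 = 4/3; row 3: 28/1 = 28. Minimum is 4/3 at row 2 (s_2 leaves); pivot element 3.
Divide row 2 by 3; eliminate column p from the other rows.
obj-row update in column s_2: 0 − (-2)·(1/3) = 2/3.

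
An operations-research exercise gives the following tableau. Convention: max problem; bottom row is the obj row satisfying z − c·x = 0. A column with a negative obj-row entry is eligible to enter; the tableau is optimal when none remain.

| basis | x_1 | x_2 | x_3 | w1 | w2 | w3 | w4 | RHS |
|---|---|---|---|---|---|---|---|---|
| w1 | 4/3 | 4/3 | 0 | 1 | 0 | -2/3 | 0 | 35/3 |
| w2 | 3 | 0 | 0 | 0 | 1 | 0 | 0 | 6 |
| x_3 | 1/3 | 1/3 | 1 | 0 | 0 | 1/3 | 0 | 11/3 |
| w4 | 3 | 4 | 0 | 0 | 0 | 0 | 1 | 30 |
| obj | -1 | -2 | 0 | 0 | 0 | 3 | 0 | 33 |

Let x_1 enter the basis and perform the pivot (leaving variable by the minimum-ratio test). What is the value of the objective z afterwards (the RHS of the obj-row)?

Ratio test on column x_1 — row 1: (35/3)/(4/3) = 35/4; row 2: 6/3 = 2; row 3: (11/3)/(1/3) = 11; row 4: 30/3 = 10. Minimum is 2 at row 2 (w2 leaves); pivot element 3.
Pivot on row 2; the obj-row RHS becomes 33 − (-1)·2 = 35.

35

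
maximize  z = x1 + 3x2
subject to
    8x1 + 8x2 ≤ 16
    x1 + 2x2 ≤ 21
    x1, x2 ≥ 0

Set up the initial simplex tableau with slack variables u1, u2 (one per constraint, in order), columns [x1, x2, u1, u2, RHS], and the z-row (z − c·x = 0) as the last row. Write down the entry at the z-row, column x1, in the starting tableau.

The z-row carries the negated objective coefficients: the x1 entry is -1.

-1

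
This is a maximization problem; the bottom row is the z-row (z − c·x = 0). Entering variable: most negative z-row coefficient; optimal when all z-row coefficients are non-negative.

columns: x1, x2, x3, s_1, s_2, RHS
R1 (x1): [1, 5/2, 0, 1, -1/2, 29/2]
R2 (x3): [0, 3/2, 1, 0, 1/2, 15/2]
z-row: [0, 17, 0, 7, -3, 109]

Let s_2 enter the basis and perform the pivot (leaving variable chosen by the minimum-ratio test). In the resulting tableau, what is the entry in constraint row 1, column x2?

Ratio test on column s_2 — row 1: entry -1/2 ≤ 0; row 2: (15/2)/(1/2) = 15. Minimum is 15 at row 2 (x3 leaves); pivot element 1/2.
Divide row 2 by 1/2; eliminate column s_2 from the other rows.
Row 1 update in column x2: 5/2 − (-1/2)·3 = 4.

4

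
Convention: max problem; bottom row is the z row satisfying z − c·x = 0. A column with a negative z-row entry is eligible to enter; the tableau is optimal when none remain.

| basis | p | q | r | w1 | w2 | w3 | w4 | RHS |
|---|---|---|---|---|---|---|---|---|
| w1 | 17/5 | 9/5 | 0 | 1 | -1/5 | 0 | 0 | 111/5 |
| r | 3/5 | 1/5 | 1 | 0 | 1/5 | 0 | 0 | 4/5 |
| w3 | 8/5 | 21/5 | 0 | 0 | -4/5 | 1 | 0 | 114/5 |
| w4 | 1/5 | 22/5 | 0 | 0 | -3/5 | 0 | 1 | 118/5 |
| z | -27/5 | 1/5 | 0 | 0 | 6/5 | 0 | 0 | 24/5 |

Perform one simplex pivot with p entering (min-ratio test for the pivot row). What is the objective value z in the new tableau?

12

Ratio test on column p — row 1: (111/5)/(17/5) = 111/17; row 2: (4/5)/(3/5) = 4/3; row 3: (114/5)/(8/5) = 57/4; row 4: (118/5)/(1/5) = 118. Minimum is 4/3 at row 2 (r leaves); pivot element 3/5.
Pivot on row 2; the z-row RHS becomes 24/5 − (-27/5)·(4/3) = 12.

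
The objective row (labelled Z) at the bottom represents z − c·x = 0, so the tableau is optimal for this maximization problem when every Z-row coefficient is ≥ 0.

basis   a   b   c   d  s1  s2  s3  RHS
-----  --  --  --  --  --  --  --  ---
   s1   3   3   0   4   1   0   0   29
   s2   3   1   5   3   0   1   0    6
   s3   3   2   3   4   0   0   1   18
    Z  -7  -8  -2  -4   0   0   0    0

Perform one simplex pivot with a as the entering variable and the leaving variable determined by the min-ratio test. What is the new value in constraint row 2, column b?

Ratio test on column a — row 1: 29/3 = 29/3; row 2: 6/3 = 2; row 3: 18/3 = 6. Minimum is 2 at row 2 (s2 leaves); pivot element 3.
Divide row 2 by 3; eliminate column a from the other rows.
In the new row 2, the b entry is the old entry divided by the pivot: 1/3 = 1/3.

1/3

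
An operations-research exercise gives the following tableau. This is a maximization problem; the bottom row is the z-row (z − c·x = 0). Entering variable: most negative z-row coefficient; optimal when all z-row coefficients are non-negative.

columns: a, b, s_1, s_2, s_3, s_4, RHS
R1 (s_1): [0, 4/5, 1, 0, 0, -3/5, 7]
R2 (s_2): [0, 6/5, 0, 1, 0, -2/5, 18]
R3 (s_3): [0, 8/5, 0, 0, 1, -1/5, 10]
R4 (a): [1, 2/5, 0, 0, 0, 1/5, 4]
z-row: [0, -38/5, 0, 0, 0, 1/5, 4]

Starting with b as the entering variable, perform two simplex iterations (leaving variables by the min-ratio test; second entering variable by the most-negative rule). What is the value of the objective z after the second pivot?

56

Ratio test on column b — row 1: 7/(4/5) = 35/4; row 2: 18/(6/5) = 15; row 3: 10/(8/5) = 25/4; row 4: 4/(2/5) = 10. Minimum is 25/4 at row 3 (s_3 leaves); pivot element 8/5.
Pivot on row 3; the z-row RHS becomes 4 − (-38/5)·(25/4) = 103/2.
Next entering variable (most negative z-row entry -3/4): s_4.
Ratio test on column s_4 — row 1: entry -1/2 ≤ 0; row 2: entry -1/4 ≤ 0; row 3: entry -1/8 ≤ 0; row 4: (3/2)/(1/4) = 6. Minimum is 6 at row 4 (a leaves); pivot element 1/4.
After the second pivot the z-row RHS is 103/2 − (-3/4)·6 = 56.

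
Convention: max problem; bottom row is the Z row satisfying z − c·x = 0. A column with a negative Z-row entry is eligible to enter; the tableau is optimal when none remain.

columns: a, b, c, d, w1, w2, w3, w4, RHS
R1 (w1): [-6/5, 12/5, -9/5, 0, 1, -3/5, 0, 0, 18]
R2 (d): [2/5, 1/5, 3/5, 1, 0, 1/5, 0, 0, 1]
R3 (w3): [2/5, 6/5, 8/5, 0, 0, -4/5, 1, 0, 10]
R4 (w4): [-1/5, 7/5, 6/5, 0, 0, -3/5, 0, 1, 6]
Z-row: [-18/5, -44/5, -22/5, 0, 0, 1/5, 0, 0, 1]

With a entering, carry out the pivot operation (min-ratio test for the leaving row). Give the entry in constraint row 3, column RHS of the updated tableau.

Ratio test on column a — row 1: entry -6/5 ≤ 0; row 2: 1/(2/5) = 5/2; row 3: 10/(2/5) = 25; row 4: entry -1/5 ≤ 0. Minimum is 5/2 at row 2 (d leaves); pivot element 2/5.
Divide row 2 by 2/5; eliminate column a from the other rows.
Row 3 update in column RHS: 10 − (2/5)·(5/2) = 9.

9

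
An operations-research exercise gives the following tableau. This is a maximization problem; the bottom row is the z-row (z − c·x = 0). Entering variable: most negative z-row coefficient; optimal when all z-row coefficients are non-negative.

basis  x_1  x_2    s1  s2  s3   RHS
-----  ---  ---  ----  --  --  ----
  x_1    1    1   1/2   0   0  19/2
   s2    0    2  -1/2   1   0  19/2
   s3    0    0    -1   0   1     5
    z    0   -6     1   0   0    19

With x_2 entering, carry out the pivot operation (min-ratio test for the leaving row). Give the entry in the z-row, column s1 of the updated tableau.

Ratio test on column x_2 — row 1: (19/2)/1 = 19/2; row 2: (19/2)/2 = 19/4; row 3: entry 0 ≤ 0. Minimum is 19/4 at row 2 (s2 leaves); pivot element 2.
Divide row 2 by 2; eliminate column x_2 from the other rows.
z-row update in column s1: 1 − (-6)·(-1/4) = -1/2.

-1/2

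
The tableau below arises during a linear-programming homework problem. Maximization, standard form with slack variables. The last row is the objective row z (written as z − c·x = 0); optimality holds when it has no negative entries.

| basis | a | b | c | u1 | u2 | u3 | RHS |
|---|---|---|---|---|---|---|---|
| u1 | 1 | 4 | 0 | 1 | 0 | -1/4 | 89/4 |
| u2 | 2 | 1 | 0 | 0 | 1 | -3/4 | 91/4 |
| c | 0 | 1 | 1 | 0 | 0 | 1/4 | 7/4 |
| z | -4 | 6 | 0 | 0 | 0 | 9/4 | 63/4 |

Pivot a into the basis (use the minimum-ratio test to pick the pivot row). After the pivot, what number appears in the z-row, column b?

8

Ratio test on column a — row 1: (89/4)/1 = 89/4; row 2: (91/4)/2 = 91/8; row 3: entry 0 ≤ 0. Minimum is 91/8 at row 2 (u2 leaves); pivot element 2.
Divide row 2 by 2; eliminate column a from the other rows.
z-row update in column b: 6 − (-4)·(1/2) = 8.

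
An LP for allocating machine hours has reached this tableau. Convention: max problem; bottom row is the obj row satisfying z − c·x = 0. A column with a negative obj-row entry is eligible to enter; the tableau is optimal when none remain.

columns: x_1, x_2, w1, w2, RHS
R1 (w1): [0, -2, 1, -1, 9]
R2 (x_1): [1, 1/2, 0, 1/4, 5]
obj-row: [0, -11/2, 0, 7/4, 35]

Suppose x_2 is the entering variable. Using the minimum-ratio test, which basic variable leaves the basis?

x_1

Column x_2 entries and ratios — w1: -2 ≤ 0, skip; x_1: 5/(1/2) = 10.
Smallest ratio is 10 in the row of x_1, so x_1 leaves.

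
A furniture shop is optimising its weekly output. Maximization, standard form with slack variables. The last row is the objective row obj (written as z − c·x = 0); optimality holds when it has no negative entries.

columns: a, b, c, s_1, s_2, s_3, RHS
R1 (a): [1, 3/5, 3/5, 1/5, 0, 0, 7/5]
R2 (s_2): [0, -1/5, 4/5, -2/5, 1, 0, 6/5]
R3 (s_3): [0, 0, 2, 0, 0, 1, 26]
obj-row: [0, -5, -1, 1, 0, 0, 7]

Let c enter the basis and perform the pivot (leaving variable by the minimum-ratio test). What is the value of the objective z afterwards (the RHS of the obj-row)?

Ratio test on column c — row 1: (7/5)/(3/5) = 7/3; row 2: (6/5)/(4/5) = 3/2; row 3: 26/2 = 13. Minimum is 3/2 at row 2 (s_2 leaves); pivot element 4/5.
Pivot on row 2; the obj-row RHS becomes 7 − (-1)·(3/2) = 17/2.

17/2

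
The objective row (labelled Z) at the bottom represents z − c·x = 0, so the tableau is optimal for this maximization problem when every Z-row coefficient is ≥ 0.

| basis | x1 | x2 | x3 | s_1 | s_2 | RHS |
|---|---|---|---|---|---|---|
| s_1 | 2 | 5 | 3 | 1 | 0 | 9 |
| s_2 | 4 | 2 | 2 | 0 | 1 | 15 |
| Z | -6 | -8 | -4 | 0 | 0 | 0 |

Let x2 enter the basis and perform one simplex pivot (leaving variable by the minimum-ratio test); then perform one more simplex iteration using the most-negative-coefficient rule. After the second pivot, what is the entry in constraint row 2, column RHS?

Ratio test on column x2 — row 1: 9/5 = 9/5; row 2: 15/2 = 15/2. Minimum is 9/5 at row 1 (s_1 leaves); pivot element 5.
Divide row 1 by 5; eliminate column x2 from the other rows.
Second iteration: most negative Z-row entry is -14/5 in column x1, so x1 enters.
Ratio test on column x1 — row 1: (9/5)/(2/5) = 9/2; row 2: (57/5)/(16/5) = 57/16. Minimum is 57/16 at row 2 (s_2 leaves); pivot element 16/5.
Divide row 2 by 16/5; eliminate column x1 from the other rows.
After both pivots, the entry at constraint row 2, column RHS is 57/16.

57/16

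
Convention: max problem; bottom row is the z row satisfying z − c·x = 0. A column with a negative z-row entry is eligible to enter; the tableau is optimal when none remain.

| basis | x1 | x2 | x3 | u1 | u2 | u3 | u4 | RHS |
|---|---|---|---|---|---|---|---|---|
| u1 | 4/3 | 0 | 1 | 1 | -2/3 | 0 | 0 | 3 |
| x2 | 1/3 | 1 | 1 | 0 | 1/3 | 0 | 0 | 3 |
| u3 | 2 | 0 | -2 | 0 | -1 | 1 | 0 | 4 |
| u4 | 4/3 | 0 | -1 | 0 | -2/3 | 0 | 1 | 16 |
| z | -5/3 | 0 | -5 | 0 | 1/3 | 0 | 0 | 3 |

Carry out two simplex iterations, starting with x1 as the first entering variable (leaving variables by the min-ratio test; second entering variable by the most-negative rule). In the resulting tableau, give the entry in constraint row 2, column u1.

-4/7

Ratio test on column x1 — row 1: 3/(4/3) = 9/4; row 2: 3/(1/3) = 9; row 3: 4/2 = 2; row 4: 16/(4/3) = 12. Minimum is 2 at row 3 (u3 leaves); pivot element 2.
Divide row 3 by 2; eliminate column x1 from the other rows.
Second iteration: most negative z-row entry is -20/3 in column x3, so x3 enters.
Ratio test on column x3 — row 1: (1/3)/(7/3) = 1/7; row 2: (7/3)/(4/3) = 7/4; row 3: entry -1 ≤ 0; row 4: (40/3)/(1/3) = 40. Minimum is 1/7 at row 1 (u1 leaves); pivot element 7/3.
Divide row 1 by 7/3; eliminate column x3 from the other rows.
After both pivots, the entry at constraint row 2, column u1 is -4/7.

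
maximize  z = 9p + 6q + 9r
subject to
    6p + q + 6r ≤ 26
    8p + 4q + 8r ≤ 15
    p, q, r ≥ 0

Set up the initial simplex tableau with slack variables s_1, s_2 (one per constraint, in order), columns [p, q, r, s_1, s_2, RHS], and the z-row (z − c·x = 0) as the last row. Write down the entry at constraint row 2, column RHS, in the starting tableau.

The RHS of constraint 2 is b_2 = 15.

15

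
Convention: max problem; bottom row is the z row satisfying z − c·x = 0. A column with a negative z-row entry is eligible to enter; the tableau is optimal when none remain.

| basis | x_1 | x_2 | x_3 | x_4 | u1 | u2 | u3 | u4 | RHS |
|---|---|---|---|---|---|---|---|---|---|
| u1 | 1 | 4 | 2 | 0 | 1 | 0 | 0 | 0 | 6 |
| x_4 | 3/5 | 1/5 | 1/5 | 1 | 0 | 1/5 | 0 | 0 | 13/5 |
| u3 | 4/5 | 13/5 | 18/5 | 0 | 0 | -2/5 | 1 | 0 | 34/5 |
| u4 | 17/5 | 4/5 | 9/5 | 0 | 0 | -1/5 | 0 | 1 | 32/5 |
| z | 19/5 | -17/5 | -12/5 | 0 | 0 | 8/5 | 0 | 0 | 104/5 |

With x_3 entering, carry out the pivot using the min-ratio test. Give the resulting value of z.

76/3

Ratio test on column x_3 — row 1: 6/2 = 3; row 2: (13/5)/(1/5) = 13; row 3: (34/5)/(18/5) = 17/9; row 4: (32/5)/(9/5) = 32/9. Minimum is 17/9 at row 3 (u3 leaves); pivot element 18/5.
Pivot on row 3; the z-row RHS becomes 104/5 − (-12/5)·(17/9) = 76/3.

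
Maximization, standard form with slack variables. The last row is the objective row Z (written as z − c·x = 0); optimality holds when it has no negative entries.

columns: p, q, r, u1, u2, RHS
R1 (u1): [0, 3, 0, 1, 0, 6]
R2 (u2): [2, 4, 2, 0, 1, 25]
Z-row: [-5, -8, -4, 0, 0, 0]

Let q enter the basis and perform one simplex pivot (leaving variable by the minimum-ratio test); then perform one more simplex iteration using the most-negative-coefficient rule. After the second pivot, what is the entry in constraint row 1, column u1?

1/3

Ratio test on column q — row 1: 6/3 = 2; row 2: 25/4 = 25/4. Minimum is 2 at row 1 (u1 leaves); pivot element 3.
Divide row 1 by 3; eliminate column q from the other rows.
Second iteration: most negative Z-row entry is -5 in column p, so p enters.
Ratio test on column p — row 1: entry 0 ≤ 0; row 2: 17/2 = 17/2. Minimum is 17/2 at row 2 (u2 leaves); pivot element 2.
Divide row 2 by 2; eliminate column p from the other rows.
After both pivots, the entry at constraint row 1, column u1 is 1/3.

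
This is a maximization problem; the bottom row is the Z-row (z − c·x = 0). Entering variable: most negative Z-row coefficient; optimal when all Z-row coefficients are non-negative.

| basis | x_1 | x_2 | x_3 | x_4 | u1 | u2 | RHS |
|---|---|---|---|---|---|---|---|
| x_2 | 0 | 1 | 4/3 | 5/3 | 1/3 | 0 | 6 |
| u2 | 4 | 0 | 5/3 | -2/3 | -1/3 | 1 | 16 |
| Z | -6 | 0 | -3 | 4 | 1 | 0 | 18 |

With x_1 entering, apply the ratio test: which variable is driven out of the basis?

Column x_1 entries and ratios — x_2: 0 ≤ 0, skip; u2: 16/4 = 4.
Smallest ratio is 4 in the row of u2, so u2 leaves.

u2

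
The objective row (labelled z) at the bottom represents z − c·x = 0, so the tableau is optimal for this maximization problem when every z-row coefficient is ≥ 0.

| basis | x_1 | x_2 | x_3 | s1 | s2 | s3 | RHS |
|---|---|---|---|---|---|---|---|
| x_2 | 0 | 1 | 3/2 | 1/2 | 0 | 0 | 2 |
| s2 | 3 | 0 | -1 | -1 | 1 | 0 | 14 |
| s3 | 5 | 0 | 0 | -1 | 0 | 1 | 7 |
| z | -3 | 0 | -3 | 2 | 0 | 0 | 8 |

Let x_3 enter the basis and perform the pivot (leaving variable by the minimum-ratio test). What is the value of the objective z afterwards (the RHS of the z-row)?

12

Ratio test on column x_3 — row 1: 2/(3/2) = 4/3; row 2: entry -1 ≤ 0; row 3: entry 0 ≤ 0. Minimum is 4/3 at row 1 (x_2 leaves); pivot element 3/2.
Pivot on row 1; the z-row RHS becomes 8 − (-3)·(4/3) = 12.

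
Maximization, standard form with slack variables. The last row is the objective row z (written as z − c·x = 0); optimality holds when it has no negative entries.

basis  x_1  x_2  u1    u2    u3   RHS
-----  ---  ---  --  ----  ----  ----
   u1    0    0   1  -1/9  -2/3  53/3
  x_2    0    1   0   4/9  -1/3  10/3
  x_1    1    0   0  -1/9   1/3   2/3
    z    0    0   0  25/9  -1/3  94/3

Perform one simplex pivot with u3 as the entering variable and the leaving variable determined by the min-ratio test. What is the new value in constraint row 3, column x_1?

Ratio test on column u3 — row 1: entry -2/3 ≤ 0; row 2: entry -1/3 ≤ 0; row 3: (2/3)/(1/3) = 2. Minimum is 2 at row 3 (x_1 leaves); pivot element 1/3.
Divide row 3 by 1/3; eliminate column u3 from the other rows.
In the new row 3, the x_1 entry is the old entry divided by the pivot: 1/(1/3) = 3.

3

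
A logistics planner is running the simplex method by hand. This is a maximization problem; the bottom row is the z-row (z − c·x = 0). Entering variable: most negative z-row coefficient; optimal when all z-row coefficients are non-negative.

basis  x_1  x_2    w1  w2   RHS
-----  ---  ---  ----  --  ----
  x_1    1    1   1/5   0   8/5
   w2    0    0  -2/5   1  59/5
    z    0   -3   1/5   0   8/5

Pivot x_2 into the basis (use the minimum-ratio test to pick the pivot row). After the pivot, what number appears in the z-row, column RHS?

Ratio test on column x_2 — row 1: (8/5)/1 = 8/5; row 2: entry 0 ≤ 0. Minimum is 8/5 at row 1 (x_1 leaves); pivot element 1.
Divide row 1 by 1; eliminate column x_2 from the other rows.
z-row update in column RHS: 8/5 − (-3)·(8/5) = 32/5.

32/5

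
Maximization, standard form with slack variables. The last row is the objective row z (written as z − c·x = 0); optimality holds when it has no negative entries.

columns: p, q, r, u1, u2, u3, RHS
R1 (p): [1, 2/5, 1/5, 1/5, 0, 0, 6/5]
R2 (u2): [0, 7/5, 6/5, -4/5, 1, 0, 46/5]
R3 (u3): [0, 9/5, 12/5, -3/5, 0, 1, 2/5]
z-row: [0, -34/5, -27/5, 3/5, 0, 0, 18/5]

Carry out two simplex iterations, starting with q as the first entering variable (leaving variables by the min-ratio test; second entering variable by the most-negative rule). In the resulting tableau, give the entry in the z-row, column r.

Ratio test on column q — row 1: (6/5)/(2/5) = 3; row 2: (46/5)/(7/5) = 46/7; row 3: (2/5)/(9/5) = 2/9. Minimum is 2/9 at row 3 (u3 leaves); pivot element 9/5.
Divide row 3 by 9/5; eliminate column q from the other rows.
Second iteration: most negative z-row entry is -5/3 in column u1, so u1 enters.
Ratio test on column u1 — row 1: (10/9)/(1/3) = 10/3; row 2: entry -1/3 ≤ 0; row 3: entry -1/3 ≤ 0. Minimum is 10/3 at row 1 (p leaves); pivot element 1/3.
Divide row 1 by 1/3; eliminate column u1 from the other rows.
After both pivots, the entry at the z-row, column r is 2.

2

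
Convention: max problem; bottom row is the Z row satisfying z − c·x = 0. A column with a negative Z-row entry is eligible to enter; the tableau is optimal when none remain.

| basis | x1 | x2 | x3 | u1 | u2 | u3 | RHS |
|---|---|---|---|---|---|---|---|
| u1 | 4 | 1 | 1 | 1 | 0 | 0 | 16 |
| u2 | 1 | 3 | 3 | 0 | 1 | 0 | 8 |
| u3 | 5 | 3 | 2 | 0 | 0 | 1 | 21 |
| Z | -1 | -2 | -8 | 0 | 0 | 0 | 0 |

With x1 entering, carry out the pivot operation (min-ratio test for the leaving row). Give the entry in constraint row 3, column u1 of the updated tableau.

-5/4

Ratio test on column x1 — row 1: 16/4 = 4; row 2: 8/1 = 8; row 3: 21/5 = 21/5. Minimum is 4 at row 1 (u1 leaves); pivot element 4.
Divide row 1 by 4; eliminate column x1 from the other rows.
Row 3 update in column u1: 0 − 5·(1/4) = -5/4.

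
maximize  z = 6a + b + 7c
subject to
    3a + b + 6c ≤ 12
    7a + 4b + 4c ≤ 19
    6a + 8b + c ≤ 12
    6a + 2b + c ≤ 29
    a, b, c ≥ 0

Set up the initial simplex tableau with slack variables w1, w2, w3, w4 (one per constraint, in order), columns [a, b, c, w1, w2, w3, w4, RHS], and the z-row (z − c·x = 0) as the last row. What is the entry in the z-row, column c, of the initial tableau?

The z-row carries the negated objective coefficients: the c entry is -7.

-7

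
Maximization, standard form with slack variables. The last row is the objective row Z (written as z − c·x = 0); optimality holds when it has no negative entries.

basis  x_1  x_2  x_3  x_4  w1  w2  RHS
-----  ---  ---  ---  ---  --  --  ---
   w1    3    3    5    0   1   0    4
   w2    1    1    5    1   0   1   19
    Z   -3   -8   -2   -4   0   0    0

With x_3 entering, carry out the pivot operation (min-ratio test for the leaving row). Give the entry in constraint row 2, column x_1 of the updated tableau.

-2

Ratio test on column x_3 — row 1: 4/5 = 4/5; row 2: 19/5 = 19/5. Minimum is 4/5 at row 1 (w1 leaves); pivot element 5.
Divide row 1 by 5; eliminate column x_3 from the other rows.
Row 2 update in column x_1: 1 − 5·(3/5) = -2.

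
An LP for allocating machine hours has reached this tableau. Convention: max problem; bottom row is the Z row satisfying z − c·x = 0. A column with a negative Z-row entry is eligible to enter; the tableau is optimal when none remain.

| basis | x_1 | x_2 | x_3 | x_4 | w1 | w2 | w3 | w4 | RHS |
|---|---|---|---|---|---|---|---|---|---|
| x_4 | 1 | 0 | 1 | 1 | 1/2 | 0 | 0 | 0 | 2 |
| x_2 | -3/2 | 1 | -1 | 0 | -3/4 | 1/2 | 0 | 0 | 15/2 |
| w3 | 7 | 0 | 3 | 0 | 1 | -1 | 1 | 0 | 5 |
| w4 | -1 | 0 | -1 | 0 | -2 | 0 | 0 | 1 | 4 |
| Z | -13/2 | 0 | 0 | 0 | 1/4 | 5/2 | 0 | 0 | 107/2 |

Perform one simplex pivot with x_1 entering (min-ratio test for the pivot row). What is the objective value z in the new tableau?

407/7

Ratio test on column x_1 — row 1: 2/1 = 2; row 2: entry -3/2 ≤ 0; row 3: 5/7 = 5/7; row 4: entry -1 ≤ 0. Minimum is 5/7 at row 3 (w3 leaves); pivot element 7.
Pivot on row 3; the Z-row RHS becomes 107/2 − (-13/2)·(5/7) = 407/7.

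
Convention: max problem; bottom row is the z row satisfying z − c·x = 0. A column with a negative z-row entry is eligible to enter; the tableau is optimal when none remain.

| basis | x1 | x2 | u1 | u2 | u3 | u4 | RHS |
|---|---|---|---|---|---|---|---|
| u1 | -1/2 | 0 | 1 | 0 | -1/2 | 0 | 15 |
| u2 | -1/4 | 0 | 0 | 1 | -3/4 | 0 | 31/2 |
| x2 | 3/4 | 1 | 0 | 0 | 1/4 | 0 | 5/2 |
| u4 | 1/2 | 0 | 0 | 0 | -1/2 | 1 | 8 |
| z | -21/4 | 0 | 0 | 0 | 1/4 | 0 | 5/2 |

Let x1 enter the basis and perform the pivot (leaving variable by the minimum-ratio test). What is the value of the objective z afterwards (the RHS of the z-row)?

20

Ratio test on column x1 — row 1: entry -1/2 ≤ 0; row 2: entry -1/4 ≤ 0; row 3: (5/2)/(3/4) = 10/3; row 4: 8/(1/2) = 16. Minimum is 10/3 at row 3 (x2 leaves); pivot element 3/4.
Pivot on row 3; the z-row RHS becomes 5/2 − (-21/4)·(10/3) = 20.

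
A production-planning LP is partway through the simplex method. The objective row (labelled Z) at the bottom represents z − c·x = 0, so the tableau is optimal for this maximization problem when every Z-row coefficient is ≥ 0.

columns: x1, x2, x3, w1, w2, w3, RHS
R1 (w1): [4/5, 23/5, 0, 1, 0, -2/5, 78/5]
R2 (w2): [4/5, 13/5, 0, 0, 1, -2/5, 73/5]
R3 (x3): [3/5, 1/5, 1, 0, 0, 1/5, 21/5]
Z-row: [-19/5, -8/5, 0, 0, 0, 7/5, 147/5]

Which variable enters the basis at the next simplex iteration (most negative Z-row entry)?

Negative Z-row entries: x1: -19/5, x2: -8/5.
The most negative is -19/5 in column x1, so x1 enters.

x1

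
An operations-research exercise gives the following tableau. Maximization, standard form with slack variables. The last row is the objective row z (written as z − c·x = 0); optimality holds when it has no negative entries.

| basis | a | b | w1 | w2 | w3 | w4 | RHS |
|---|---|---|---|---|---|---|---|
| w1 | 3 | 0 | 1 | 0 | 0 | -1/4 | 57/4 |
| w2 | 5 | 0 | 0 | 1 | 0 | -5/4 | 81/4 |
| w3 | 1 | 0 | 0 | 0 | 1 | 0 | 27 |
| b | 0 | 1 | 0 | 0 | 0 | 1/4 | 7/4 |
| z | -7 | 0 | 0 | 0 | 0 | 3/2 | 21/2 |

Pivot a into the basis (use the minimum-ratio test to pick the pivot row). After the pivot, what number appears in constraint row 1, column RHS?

Ratio test on column a — row 1: (57/4)/3 = 19/4; row 2: (81/4)/5 = 81/20; row 3: 27/1 = 27; row 4: entry 0 ≤ 0. Minimum is 81/20 at row 2 (w2 leaves); pivot element 5.
Divide row 2 by 5; eliminate column a from the other rows.
Row 1 update in column RHS: 57/4 − 3·(81/20) = 21/10.

21/10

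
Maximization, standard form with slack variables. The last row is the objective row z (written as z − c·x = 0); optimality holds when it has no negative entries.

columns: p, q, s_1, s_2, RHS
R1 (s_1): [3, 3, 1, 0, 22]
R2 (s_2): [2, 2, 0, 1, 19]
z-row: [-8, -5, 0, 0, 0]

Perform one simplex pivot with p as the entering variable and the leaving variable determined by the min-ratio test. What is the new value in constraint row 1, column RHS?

22/3

Ratio test on column p — row 1: 22/3 = 22/3; row 2: 19/2 = 19/2. Minimum is 22/3 at row 1 (s_1 leaves); pivot element 3.
Divide row 1 by 3; eliminate column p from the other rows.
In the new row 1, the RHS entry is the old entry divided by the pivot: 22/3 = 22/3.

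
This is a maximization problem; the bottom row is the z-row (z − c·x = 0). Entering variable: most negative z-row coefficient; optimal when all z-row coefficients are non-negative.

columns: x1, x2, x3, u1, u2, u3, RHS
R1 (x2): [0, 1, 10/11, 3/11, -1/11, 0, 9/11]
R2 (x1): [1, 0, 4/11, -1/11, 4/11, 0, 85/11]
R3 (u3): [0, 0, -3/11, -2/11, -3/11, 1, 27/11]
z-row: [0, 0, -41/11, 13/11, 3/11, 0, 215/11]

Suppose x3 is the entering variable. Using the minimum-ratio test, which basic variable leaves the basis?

Column x3 entries and ratios — x2: (9/11)/(10/11) = 9/10; x1: (85/11)/(4/11) = 85/4; u3: -3/11 ≤ 0, skip.
Smallest ratio is 9/10 in the row of x2, so x2 leaves.

x2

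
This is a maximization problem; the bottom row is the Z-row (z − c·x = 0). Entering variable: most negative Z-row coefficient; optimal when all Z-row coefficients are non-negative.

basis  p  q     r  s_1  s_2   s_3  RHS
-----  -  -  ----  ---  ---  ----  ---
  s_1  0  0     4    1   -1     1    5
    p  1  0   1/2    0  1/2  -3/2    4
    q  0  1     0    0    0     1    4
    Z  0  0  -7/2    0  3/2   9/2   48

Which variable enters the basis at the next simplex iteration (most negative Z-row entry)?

Negative Z-row entries: r: -7/2.
The most negative is -7/2 in column r, so r enters.

r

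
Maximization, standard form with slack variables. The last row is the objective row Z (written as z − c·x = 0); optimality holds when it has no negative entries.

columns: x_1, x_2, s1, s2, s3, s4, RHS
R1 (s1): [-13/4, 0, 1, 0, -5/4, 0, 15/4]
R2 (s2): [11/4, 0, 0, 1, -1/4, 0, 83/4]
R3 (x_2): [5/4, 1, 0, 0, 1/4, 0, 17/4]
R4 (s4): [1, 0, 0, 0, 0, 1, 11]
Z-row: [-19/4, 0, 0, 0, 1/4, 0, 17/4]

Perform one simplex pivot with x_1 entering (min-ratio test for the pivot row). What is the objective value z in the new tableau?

102/5

Ratio test on column x_1 — row 1: entry -13/4 ≤ 0; row 2: (83/4)/(11/4) = 83/11; row 3: (17/4)/(5/4) = 17/5; row 4: 11/1 = 11. Minimum is 17/5 at row 3 (x_2 leaves); pivot element 5/4.
Pivot on row 3; the Z-row RHS becomes 17/4 − (-19/4)·(17/5) = 102/5.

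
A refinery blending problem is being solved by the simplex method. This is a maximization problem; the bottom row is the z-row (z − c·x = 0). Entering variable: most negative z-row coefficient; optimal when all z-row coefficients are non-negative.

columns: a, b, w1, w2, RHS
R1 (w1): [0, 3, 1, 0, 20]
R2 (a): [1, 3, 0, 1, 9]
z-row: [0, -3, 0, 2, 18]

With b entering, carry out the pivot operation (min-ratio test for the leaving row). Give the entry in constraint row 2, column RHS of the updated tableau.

Ratio test on column b — row 1: 20/3 = 20/3; row 2: 9/3 = 3. Minimum is 3 at row 2 (a leaves); pivot element 3.
Divide row 2 by 3; eliminate column b from the other rows.
In the new row 2, the RHS entry is the old entry divided by the pivot: 9/3 = 3.

3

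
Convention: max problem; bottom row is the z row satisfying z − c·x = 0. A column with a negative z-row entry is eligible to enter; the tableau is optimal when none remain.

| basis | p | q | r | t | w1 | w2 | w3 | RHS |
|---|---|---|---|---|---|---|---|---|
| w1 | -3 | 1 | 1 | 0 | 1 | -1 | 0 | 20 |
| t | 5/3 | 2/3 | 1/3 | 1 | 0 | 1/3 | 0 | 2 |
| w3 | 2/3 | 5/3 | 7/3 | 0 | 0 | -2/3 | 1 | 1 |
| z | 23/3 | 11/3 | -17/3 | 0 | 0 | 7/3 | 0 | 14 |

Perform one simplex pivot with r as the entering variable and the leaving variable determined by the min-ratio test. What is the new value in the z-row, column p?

Ratio test on column r — row 1: 20/1 = 20; row 2: 2/(1/3) = 6; row 3: 1/(7/3) = 3/7. Minimum is 3/7 at row 3 (w3 leaves); pivot element 7/3.
Divide row 3 by 7/3; eliminate column r from the other rows.
z-row update in column p: 23/3 − (-17/3)·(2/7) = 65/7.

65/7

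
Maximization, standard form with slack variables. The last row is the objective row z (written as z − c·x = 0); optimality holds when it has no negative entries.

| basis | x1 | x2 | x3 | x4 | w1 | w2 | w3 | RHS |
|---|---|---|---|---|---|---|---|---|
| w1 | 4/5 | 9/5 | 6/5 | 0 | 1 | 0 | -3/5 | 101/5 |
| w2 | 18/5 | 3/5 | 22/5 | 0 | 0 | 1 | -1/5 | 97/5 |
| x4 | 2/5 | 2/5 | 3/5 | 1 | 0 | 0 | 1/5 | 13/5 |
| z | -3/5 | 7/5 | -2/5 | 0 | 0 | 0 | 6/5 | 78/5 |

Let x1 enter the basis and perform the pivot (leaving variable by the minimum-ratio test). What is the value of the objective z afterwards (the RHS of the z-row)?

Ratio test on column x1 — row 1: (101/5)/(4/5) = 101/4; row 2: (97/5)/(18/5) = 97/18; row 3: (13/5)/(2/5) = 13/2. Minimum is 97/18 at row 2 (w2 leaves); pivot element 18/5.
Pivot on row 2; the z-row RHS becomes 78/5 − (-3/5)·(97/18) = 113/6.

113/6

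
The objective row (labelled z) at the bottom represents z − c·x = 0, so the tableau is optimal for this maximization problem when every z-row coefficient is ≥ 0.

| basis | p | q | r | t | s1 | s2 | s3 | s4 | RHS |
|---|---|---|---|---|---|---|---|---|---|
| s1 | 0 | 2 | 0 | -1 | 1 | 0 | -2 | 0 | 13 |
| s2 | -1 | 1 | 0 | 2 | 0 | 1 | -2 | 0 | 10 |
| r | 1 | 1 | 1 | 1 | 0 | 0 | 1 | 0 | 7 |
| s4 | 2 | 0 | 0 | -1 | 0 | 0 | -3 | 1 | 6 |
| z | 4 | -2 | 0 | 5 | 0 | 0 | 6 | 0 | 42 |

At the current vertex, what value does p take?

0

p is not in the basis, so in the current basic feasible solution p = 0.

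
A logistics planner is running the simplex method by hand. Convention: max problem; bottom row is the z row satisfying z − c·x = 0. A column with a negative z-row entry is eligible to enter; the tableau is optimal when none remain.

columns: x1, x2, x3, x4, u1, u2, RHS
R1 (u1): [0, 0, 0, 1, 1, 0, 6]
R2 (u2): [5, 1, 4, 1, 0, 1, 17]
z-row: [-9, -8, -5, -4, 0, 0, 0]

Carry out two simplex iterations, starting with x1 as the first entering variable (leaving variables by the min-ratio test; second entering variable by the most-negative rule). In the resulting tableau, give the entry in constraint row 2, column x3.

Ratio test on column x1 — row 1: entry 0 ≤ 0; row 2: 17/5 = 17/5. Minimum is 17/5 at row 2 (u2 leaves); pivot element 5.
Divide row 2 by 5; eliminate column x1 from the other rows.
Second iteration: most negative z-row entry is -31/5 in column x2, so x2 enters.
Ratio test on column x2 — row 1: entry 0 ≤ 0; row 2: (17/5)/(1/5) = 17. Minimum is 17 at row 2 (x1 leaves); pivot element 1/5.
Divide row 2 by 1/5; eliminate column x2 from the other rows.
After both pivots, the entry at constraint row 2, column x3 is 4.

4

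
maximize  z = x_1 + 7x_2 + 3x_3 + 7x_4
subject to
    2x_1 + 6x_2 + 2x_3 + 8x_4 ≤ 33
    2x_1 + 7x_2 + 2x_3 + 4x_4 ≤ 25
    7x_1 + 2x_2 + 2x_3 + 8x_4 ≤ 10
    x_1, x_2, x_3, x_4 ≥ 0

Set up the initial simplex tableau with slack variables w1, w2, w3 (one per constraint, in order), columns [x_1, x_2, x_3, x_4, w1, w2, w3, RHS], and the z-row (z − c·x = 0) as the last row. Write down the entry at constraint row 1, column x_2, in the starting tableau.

Constraint 1 has coefficient 6 on x_2.

6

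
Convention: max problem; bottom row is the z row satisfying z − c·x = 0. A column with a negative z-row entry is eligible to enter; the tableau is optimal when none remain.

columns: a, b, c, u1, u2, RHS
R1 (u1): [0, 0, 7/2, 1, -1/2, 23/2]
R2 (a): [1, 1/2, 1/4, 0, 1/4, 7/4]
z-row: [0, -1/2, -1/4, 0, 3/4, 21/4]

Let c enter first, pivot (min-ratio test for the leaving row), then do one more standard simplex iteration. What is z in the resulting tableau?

7

Ratio test on column c — row 1: (23/2)/(7/2) = 23/7; row 2: (7/4)/(1/4) = 7. Minimum is 23/7 at row 1 (u1 leaves); pivot element 7/2.
Pivot on row 1; the z-row RHS becomes 21/4 − (-1/4)·(23/7) = 85/14.
Next entering variable (most negative z-row entry -1/2): b.
Ratio test on column b — row 1: entry 0 ≤ 0; row 2: (13/14)/(1/2) = 13/7. Minimum is 13/7 at row 2 (a leaves); pivot element 1/2.
After the second pivot the z-row RHS is 85/14 − (-1/2)·(13/7) = 7.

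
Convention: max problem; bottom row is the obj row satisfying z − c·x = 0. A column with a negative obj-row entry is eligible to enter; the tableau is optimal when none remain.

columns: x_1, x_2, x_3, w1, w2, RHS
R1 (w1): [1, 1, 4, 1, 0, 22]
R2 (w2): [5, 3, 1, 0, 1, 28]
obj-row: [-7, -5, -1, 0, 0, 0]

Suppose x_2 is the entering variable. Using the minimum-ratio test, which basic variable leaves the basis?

w2

Column x_2 entries and ratios — w1: 22/1 = 22; w2: 28/3 = 28/3.
Smallest ratio is 28/3 in the row of w2, so w2 leaves.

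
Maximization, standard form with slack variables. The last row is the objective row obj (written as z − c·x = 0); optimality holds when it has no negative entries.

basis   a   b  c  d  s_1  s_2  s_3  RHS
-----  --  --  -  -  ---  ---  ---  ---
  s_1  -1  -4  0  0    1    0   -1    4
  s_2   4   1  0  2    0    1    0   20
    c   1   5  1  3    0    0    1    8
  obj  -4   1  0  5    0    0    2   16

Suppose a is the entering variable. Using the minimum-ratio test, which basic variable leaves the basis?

Column a entries and ratios — s_1: -1 ≤ 0, skip; s_2: 20/4 = 5; c: 8/1 = 8.
Smallest ratio is 5 in the row of s_2, so s_2 leaves.

s_2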